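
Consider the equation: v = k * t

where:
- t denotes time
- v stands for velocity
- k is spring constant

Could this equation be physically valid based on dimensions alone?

No

t (time) has dimensions [T].
v (velocity) has dimensions [L T^-1].
k (spring constant) has dimensions [M T^-2].

Left side: [L T^-1]
Right side: [M T^-1]

The two sides have different dimensions, so the equation is NOT dimensionally consistent.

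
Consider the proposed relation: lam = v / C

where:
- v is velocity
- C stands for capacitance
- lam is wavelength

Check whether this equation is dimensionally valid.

No

v (velocity) has dimensions [L T^-1].
C (capacitance) has dimensions [I^2 L^-2 M^-1 T^4].
lam (wavelength) has dimensions [L].

Left side: [L]
Right side: [I^-2 L^3 M T^-5]

The two sides have different dimensions, so the equation is NOT dimensionally consistent.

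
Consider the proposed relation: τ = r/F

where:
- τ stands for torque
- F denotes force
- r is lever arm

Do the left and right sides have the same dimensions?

No

τ (torque) has dimensions [L^2 M T^-2].
F (force) has dimensions [L M T^-2].
r (lever arm) has dimensions [L].

Left side: [L^2 M T^-2]
Right side: [M^-1 T^2]

The two sides have different dimensions, so the equation is NOT dimensionally consistent.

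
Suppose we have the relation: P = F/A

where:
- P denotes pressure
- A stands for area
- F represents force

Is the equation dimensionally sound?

Yes

P (pressure) has dimensions [L^-1 M T^-2].
A (area) has dimensions [L^2].
F (force) has dimensions [L M T^-2].

Left side: [L^-1 M T^-2]
Right side: [L^-1 M T^-2]

Both sides have the same dimensions, so the equation is dimensionally consistent.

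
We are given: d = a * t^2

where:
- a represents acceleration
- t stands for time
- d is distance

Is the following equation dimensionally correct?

Yes

a (acceleration) has dimensions [L T^-2].
t (time) has dimensions [T].
d (distance) has dimensions [L].

Left side: [L]
Right side: [L]

Both sides have the same dimensions, so the equation is dimensionally consistent.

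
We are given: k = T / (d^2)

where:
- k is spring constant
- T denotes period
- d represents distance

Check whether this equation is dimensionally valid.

No

k (spring constant) has dimensions [M T^-2].
T (period) has dimensions [T].
d (distance) has dimensions [L].

Left side: [M T^-2]
Right side: [L^-2 T]

The two sides have different dimensions, so the equation is NOT dimensionally consistent.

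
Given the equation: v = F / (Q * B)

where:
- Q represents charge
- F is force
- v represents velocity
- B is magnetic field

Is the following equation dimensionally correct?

Yes

Q (charge) has dimensions [I T].
F (force) has dimensions [L M T^-2].
v (velocity) has dimensions [L T^-1].
B (magnetic field) has dimensions [I^-1 M T^-2].

Left side: [L T^-1]
Right side: [L T^-1]

Both sides have the same dimensions, so the equation is dimensionally consistent.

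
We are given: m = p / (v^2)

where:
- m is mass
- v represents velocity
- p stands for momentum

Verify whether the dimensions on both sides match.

No

m (mass) has dimensions [M].
v (velocity) has dimensions [L T^-1].
p (momentum) has dimensions [L M T^-1].

Left side: [M]
Right side: [L^-1 M T]

The two sides have different dimensions, so the equation is NOT dimensionally consistent.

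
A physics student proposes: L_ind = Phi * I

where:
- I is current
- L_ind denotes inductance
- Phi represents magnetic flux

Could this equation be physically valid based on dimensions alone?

No

I (current) has dimensions [I].
L_ind (inductance) has dimensions [I^-2 L^2 M T^-2].
Phi (magnetic flux) has dimensions [I^-1 L^2 M T^-2].

Left side: [I^-2 L^2 M T^-2]
Right side: [L^2 M T^-2]

The two sides have different dimensions, so the equation is NOT dimensionally consistent.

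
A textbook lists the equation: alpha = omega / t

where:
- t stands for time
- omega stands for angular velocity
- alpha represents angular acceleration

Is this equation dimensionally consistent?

Yes

t (time) has dimensions [T].
omega (angular velocity) has dimensions [T^-1].
alpha (angular acceleration) has dimensions [T^-2].

Left side: [T^-2]
Right side: [T^-2]

Both sides have the same dimensions, so the equation is dimensionally consistent.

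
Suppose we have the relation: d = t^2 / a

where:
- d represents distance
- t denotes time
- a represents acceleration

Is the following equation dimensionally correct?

No

d (distance) has dimensions [L].
t (time) has dimensions [T].
a (acceleration) has dimensions [L T^-2].

Left side: [L]
Right side: [L^-1 T^4]

The two sides have different dimensions, so the equation is NOT dimensionally consistent.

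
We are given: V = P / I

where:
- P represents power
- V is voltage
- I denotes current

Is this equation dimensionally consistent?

Yes

P (power) has dimensions [L^2 M T^-3].
V (voltage) has dimensions [I^-1 L^2 M T^-3].
I (current) has dimensions [I].

Left side: [I^-1 L^2 M T^-3]
Right side: [I^-1 L^2 M T^-3]

Both sides have the same dimensions, so the equation is dimensionally consistent.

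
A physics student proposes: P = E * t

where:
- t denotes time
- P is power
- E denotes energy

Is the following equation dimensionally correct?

No

t (time) has dimensions [T].
P (power) has dimensions [L^2 M T^-3].
E (energy) has dimensions [L^2 M T^-2].

Left side: [L^2 M T^-3]
Right side: [L^2 M T^-1]

The two sides have different dimensions, so the equation is NOT dimensionally consistent.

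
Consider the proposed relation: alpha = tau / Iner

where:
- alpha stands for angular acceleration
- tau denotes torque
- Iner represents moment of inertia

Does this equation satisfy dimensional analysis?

Yes

alpha (angular acceleration) has dimensions [T^-2].
tau (torque) has dimensions [L^2 M T^-2].
Iner (moment of inertia) has dimensions [L^2 M].

Left side: [T^-2]
Right side: [T^-2]

Both sides have the same dimensions, so the equation is dimensionally consistent.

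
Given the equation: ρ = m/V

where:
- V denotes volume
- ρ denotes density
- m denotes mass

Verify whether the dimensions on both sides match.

Yes

V (volume) has dimensions [L^3].
ρ (density) has dimensions [L^-3 M].
m (mass) has dimensions [M].

Left side: [L^-3 M]
Right side: [L^-3 M]

Both sides have the same dimensions, so the equation is dimensionally consistent.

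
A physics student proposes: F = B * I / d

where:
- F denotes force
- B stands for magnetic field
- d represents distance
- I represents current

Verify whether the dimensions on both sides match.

No

F (force) has dimensions [L M T^-2].
B (magnetic field) has dimensions [I^-1 M T^-2].
d (distance) has dimensions [L].
I (current) has dimensions [I].

Left side: [L M T^-2]
Right side: [L^-1 M T^-2]

The two sides have different dimensions, so the equation is NOT dimensionally consistent.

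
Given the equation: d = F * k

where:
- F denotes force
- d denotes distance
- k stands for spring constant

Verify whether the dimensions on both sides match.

No

F (force) has dimensions [L M T^-2].
d (distance) has dimensions [L].
k (spring constant) has dimensions [M T^-2].

Left side: [L]
Right side: [L M^2 T^-4]

The two sides have different dimensions, so the equation is NOT dimensionally consistent.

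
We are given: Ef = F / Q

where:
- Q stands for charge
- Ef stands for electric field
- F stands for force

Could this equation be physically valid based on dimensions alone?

Yes

Q (charge) has dimensions [I T].
Ef (electric field) has dimensions [I^-1 L M T^-3].
F (force) has dimensions [L M T^-2].

Left side: [I^-1 L M T^-3]
Right side: [I^-1 L M T^-3]

Both sides have the same dimensions, so the equation is dimensionally consistent.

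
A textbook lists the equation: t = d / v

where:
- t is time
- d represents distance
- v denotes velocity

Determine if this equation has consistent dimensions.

Yes

t (time) has dimensions [T].
d (distance) has dimensions [L].
v (velocity) has dimensions [L T^-1].

Left side: [T]
Right side: [T]

Both sides have the same dimensions, so the equation is dimensionally consistent.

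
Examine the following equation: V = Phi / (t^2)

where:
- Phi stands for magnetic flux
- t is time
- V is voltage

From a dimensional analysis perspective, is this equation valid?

No

Phi (magnetic flux) has dimensions [I^-1 L^2 M T^-2].
t (time) has dimensions [T].
V (voltage) has dimensions [I^-1 L^2 M T^-3].

Left side: [I^-1 L^2 M T^-3]
Right side: [I^-1 L^2 M T^-4]

The two sides have different dimensions, so the equation is NOT dimensionally consistent.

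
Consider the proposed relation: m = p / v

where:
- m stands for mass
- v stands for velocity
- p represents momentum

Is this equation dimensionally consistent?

Yes

m (mass) has dimensions [M].
v (velocity) has dimensions [L T^-1].
p (momentum) has dimensions [L M T^-1].

Left side: [M]
Right side: [M]

Both sides have the same dimensions, so the equation is dimensionally consistent.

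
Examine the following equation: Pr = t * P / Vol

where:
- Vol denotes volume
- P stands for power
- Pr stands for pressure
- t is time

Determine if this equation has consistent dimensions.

Yes

Vol (volume) has dimensions [L^3].
P (power) has dimensions [L^2 M T^-3].
Pr (pressure) has dimensions [L^-1 M T^-2].
t (time) has dimensions [T].

Left side: [L^-1 M T^-2]
Right side: [L^-1 M T^-2]

Both sides have the same dimensions, so the equation is dimensionally consistent.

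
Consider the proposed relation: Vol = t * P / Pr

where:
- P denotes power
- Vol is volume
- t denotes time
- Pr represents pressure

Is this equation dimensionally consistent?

Yes

P (power) has dimensions [L^2 M T^-3].
Vol (volume) has dimensions [L^3].
t (time) has dimensions [T].
Pr (pressure) has dimensions [L^-1 M T^-2].

Left side: [L^3]
Right side: [L^3]

Both sides have the same dimensions, so the equation is dimensionally consistent.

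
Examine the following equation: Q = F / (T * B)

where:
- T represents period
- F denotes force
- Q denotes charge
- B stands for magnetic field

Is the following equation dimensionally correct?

No

T (period) has dimensions [T].
F (force) has dimensions [L M T^-2].
Q (charge) has dimensions [I T].
B (magnetic field) has dimensions [I^-1 M T^-2].

Left side: [I T]
Right side: [I L T^-1]

The two sides have different dimensions, so the equation is NOT dimensionally consistent.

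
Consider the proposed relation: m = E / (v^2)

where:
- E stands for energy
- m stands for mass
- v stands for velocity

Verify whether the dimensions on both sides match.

Yes

E (energy) has dimensions [L^2 M T^-2].
m (mass) has dimensions [M].
v (velocity) has dimensions [L T^-1].

Left side: [M]
Right side: [M]

Both sides have the same dimensions, so the equation is dimensionally consistent.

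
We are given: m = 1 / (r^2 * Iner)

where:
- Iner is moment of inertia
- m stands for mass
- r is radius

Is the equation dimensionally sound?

No

Iner (moment of inertia) has dimensions [L^2 M].
m (mass) has dimensions [M].
r (radius) has dimensions [L].

Left side: [M]
Right side: [L^-4 M^-1]

The two sides have different dimensions, so the equation is NOT dimensionally consistent.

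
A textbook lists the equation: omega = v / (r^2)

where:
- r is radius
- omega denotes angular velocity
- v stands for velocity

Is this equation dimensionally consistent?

No

r (radius) has dimensions [L].
omega (angular velocity) has dimensions [T^-1].
v (velocity) has dimensions [L T^-1].

Left side: [T^-1]
Right side: [L^-1 T^-1]

The two sides have different dimensions, so the equation is NOT dimensionally consistent.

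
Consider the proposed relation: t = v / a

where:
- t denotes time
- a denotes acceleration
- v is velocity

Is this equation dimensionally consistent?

Yes

t (time) has dimensions [T].
a (acceleration) has dimensions [L T^-2].
v (velocity) has dimensions [L T^-1].

Left side: [T]
Right side: [T]

Both sides have the same dimensions, so the equation is dimensionally consistent.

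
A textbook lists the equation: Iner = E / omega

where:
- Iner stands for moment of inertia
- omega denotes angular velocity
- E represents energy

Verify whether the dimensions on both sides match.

No

Iner (moment of inertia) has dimensions [L^2 M].
omega (angular velocity) has dimensions [T^-1].
E (energy) has dimensions [L^2 M T^-2].

Left side: [L^2 M]
Right side: [L^2 M T^-1]

The two sides have different dimensions, so the equation is NOT dimensionally consistent.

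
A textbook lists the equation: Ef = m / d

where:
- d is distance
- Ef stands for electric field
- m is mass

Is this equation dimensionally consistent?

No

d (distance) has dimensions [L].
Ef (electric field) has dimensions [I^-1 L M T^-3].
m (mass) has dimensions [M].

Left side: [I^-1 L M T^-3]
Right side: [L^-1 M]

The two sides have different dimensions, so the equation is NOT dimensionally consistent.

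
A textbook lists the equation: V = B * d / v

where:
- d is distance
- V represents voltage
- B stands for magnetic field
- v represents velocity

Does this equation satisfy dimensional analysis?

No

d (distance) has dimensions [L].
V (voltage) has dimensions [I^-1 L^2 M T^-3].
B (magnetic field) has dimensions [I^-1 M T^-2].
v (velocity) has dimensions [L T^-1].

Left side: [I^-1 L^2 M T^-3]
Right side: [I^-1 M T^-1]

The two sides have different dimensions, so the equation is NOT dimensionally consistent.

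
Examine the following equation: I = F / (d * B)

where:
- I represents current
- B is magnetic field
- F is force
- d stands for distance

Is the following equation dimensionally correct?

Yes

I (current) has dimensions [I].
B (magnetic field) has dimensions [I^-1 M T^-2].
F (force) has dimensions [L M T^-2].
d (distance) has dimensions [L].

Left side: [I]
Right side: [I]

Both sides have the same dimensions, so the equation is dimensionally consistent.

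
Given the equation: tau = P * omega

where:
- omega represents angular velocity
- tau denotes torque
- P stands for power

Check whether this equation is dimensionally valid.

No

omega (angular velocity) has dimensions [T^-1].
tau (torque) has dimensions [L^2 M T^-2].
P (power) has dimensions [L^2 M T^-3].

Left side: [L^2 M T^-2]
Right side: [L^2 M T^-4]

The two sides have different dimensions, so the equation is NOT dimensionally consistent.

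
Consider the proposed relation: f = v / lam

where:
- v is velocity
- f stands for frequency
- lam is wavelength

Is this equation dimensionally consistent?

Yes

v (velocity) has dimensions [L T^-1].
f (frequency) has dimensions [T^-1].
lam (wavelength) has dimensions [L].

Left side: [T^-1]
Right side: [T^-1]

Both sides have the same dimensions, so the equation is dimensionally consistent.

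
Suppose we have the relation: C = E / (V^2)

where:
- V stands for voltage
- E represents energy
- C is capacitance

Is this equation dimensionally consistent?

Yes

V (voltage) has dimensions [I^-1 L^2 M T^-3].
E (energy) has dimensions [L^2 M T^-2].
C (capacitance) has dimensions [I^2 L^-2 M^-1 T^4].

Left side: [I^2 L^-2 M^-1 T^4]
Right side: [I^2 L^-2 M^-1 T^4]

Both sides have the same dimensions, so the equation is dimensionally consistent.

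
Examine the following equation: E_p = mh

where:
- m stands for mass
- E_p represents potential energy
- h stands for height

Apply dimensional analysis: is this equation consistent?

No

m (mass) has dimensions [M].
E_p (potential energy) has dimensions [L^2 M T^-2].
h (height) has dimensions [L].

Left side: [L^2 M T^-2]
Right side: [L M]

The two sides have different dimensions, so the equation is NOT dimensionally consistent.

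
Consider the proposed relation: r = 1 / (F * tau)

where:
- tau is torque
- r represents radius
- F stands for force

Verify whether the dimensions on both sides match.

No

tau (torque) has dimensions [L^2 M T^-2].
r (radius) has dimensions [L].
F (force) has dimensions [L M T^-2].

Left side: [L]
Right side: [L^-3 M^-2 T^4]

The two sides have different dimensions, so the equation is NOT dimensionally consistent.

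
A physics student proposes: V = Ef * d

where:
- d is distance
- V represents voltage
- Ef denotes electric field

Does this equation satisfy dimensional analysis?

Yes

d (distance) has dimensions [L].
V (voltage) has dimensions [I^-1 L^2 M T^-3].
Ef (electric field) has dimensions [I^-1 L M T^-3].

Left side: [I^-1 L^2 M T^-3]
Right side: [I^-1 L^2 M T^-3]

Both sides have the same dimensions, so the equation is dimensionally consistent.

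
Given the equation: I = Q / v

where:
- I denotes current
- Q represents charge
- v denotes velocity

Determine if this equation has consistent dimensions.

No

I (current) has dimensions [I].
Q (charge) has dimensions [I T].
v (velocity) has dimensions [L T^-1].

Left side: [I]
Right side: [I L^-1 T^2]

The two sides have different dimensions, so the equation is NOT dimensionally consistent.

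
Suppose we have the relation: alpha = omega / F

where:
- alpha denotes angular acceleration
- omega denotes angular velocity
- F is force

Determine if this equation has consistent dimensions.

No

alpha (angular acceleration) has dimensions [T^-2].
omega (angular velocity) has dimensions [T^-1].
F (force) has dimensions [L M T^-2].

Left side: [T^-2]
Right side: [L^-1 M^-1 T]

The two sides have different dimensions, so the equation is NOT dimensionally consistent.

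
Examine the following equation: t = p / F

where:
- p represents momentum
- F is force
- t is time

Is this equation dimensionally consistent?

Yes

p (momentum) has dimensions [L M T^-1].
F (force) has dimensions [L M T^-2].
t (time) has dimensions [T].

Left side: [T]
Right side: [T]

Both sides have the same dimensions, so the equation is dimensionally consistent.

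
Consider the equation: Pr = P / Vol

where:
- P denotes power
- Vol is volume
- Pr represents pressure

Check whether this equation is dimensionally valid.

No

P (power) has dimensions [L^2 M T^-3].
Vol (volume) has dimensions [L^3].
Pr (pressure) has dimensions [L^-1 M T^-2].

Left side: [L^-1 M T^-2]
Right side: [L^-1 M T^-3]

The two sides have different dimensions, so the equation is NOT dimensionally consistent.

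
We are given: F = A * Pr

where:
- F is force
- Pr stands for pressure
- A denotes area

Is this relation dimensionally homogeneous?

Yes

F (force) has dimensions [L M T^-2].
Pr (pressure) has dimensions [L^-1 M T^-2].
A (area) has dimensions [L^2].

Left side: [L M T^-2]
Right side: [L M T^-2]

Both sides have the same dimensions, so the equation is dimensionally consistent.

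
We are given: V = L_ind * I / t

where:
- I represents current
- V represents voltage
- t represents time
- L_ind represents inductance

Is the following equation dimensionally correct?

Yes

I (current) has dimensions [I].
V (voltage) has dimensions [I^-1 L^2 M T^-3].
t (time) has dimensions [T].
L_ind (inductance) has dimensions [I^-2 L^2 M T^-2].

Left side: [I^-1 L^2 M T^-3]
Right side: [I^-1 L^2 M T^-3]

Both sides have the same dimensions, so the equation is dimensionally consistent.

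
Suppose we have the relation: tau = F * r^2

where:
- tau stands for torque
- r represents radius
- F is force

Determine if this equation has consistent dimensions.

No

tau (torque) has dimensions [L^2 M T^-2].
r (radius) has dimensions [L].
F (force) has dimensions [L M T^-2].

Left side: [L^2 M T^-2]
Right side: [L^3 M T^-2]

The two sides have different dimensions, so the equation is NOT dimensionally consistent.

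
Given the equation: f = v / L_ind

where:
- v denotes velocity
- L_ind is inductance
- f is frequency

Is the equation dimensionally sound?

No

v (velocity) has dimensions [L T^-1].
L_ind (inductance) has dimensions [I^-2 L^2 M T^-2].
f (frequency) has dimensions [T^-1].

Left side: [T^-1]
Right side: [I^2 L^-1 M^-1 T]

The two sides have different dimensions, so the equation is NOT dimensionally consistent.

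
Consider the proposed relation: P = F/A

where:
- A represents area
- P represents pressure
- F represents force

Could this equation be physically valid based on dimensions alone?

Yes

A (area) has dimensions [L^2].
P (pressure) has dimensions [L^-1 M T^-2].
F (force) has dimensions [L M T^-2].

Left side: [L^-1 M T^-2]
Right side: [L^-1 M T^-2]

Both sides have the same dimensions, so the equation is dimensionally consistent.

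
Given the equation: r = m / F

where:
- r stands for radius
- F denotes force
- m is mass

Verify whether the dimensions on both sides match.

No

r (radius) has dimensions [L].
F (force) has dimensions [L M T^-2].
m (mass) has dimensions [M].

Left side: [L]
Right side: [L^-1 T^2]

The two sides have different dimensions, so the equation is NOT dimensionally consistent.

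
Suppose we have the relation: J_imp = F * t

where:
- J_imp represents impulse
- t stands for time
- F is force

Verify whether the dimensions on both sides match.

Yes

J_imp (impulse) has dimensions [L M T^-1].
t (time) has dimensions [T].
F (force) has dimensions [L M T^-2].

Left side: [L M T^-1]
Right side: [L M T^-1]

Both sides have the same dimensions, so the equation is dimensionally consistent.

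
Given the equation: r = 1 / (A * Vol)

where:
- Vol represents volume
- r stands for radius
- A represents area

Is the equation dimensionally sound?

No

Vol (volume) has dimensions [L^3].
r (radius) has dimensions [L].
A (area) has dimensions [L^2].

Left side: [L]
Right side: [L^-5]

The two sides have different dimensions, so the equation is NOT dimensionally consistent.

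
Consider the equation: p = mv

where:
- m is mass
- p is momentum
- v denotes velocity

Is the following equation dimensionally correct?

Yes

m (mass) has dimensions [M].
p (momentum) has dimensions [L M T^-1].
v (velocity) has dimensions [L T^-1].

Left side: [L M T^-1]
Right side: [L M T^-1]

Both sides have the same dimensions, so the equation is dimensionally consistent.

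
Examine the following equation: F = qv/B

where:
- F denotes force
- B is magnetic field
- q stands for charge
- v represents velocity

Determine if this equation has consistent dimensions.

No

F (force) has dimensions [L M T^-2].
B (magnetic field) has dimensions [I^-1 M T^-2].
q (charge) has dimensions [I T].
v (velocity) has dimensions [L T^-1].

Left side: [L M T^-2]
Right side: [I^2 L M^-1 T^2]

The two sides have different dimensions, so the equation is NOT dimensionally consistent.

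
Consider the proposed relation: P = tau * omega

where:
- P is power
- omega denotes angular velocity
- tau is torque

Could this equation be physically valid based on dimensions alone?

Yes

P (power) has dimensions [L^2 M T^-3].
omega (angular velocity) has dimensions [T^-1].
tau (torque) has dimensions [L^2 M T^-2].

Left side: [L^2 M T^-3]
Right side: [L^2 M T^-3]

Both sides have the same dimensions, so the equation is dimensionally consistent.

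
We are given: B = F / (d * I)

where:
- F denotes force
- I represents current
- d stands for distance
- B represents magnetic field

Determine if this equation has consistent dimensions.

Yes

F (force) has dimensions [L M T^-2].
I (current) has dimensions [I].
d (distance) has dimensions [L].
B (magnetic field) has dimensions [I^-1 M T^-2].

Left side: [I^-1 M T^-2]
Right side: [I^-1 M T^-2]

Both sides have the same dimensions, so the equation is dimensionally consistent.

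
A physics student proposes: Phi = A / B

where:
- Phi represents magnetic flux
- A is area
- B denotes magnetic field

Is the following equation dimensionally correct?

No

Phi (magnetic flux) has dimensions [I^-1 L^2 M T^-2].
A (area) has dimensions [L^2].
B (magnetic field) has dimensions [I^-1 M T^-2].

Left side: [I^-1 L^2 M T^-2]
Right side: [I L^2 M^-1 T^2]

The two sides have different dimensions, so the equation is NOT dimensionally consistent.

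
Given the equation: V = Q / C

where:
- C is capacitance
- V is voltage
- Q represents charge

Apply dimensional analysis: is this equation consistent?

Yes

C (capacitance) has dimensions [I^2 L^-2 M^-1 T^4].
V (voltage) has dimensions [I^-1 L^2 M T^-3].
Q (charge) has dimensions [I T].

Left side: [I^-1 L^2 M T^-3]
Right side: [I^-1 L^2 M T^-3]

Both sides have the same dimensions, so the equation is dimensionally consistent.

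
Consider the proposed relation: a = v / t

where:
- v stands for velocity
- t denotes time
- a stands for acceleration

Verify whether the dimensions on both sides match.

Yes

v (velocity) has dimensions [L T^-1].
t (time) has dimensions [T].
a (acceleration) has dimensions [L T^-2].

Left side: [L T^-2]
Right side: [L T^-2]

Both sides have the same dimensions, so the equation is dimensionally consistent.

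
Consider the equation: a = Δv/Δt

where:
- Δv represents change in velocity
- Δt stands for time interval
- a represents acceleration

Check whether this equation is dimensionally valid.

Yes

Δv (change in velocity) has dimensions [L T^-1].
Δt (time interval) has dimensions [T].
a (acceleration) has dimensions [L T^-2].

Left side: [L T^-2]
Right side: [L T^-2]

Both sides have the same dimensions, so the equation is dimensionally consistent.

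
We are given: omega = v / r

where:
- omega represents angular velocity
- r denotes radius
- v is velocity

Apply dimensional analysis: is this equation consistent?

Yes

omega (angular velocity) has dimensions [T^-1].
r (radius) has dimensions [L].
v (velocity) has dimensions [L T^-1].

Left side: [T^-1]
Right side: [T^-1]

Both sides have the same dimensions, so the equation is dimensionally consistent.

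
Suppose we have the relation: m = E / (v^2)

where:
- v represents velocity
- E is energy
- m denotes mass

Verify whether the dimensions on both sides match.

Yes

v (velocity) has dimensions [L T^-1].
E (energy) has dimensions [L^2 M T^-2].
m (mass) has dimensions [M].

Left side: [M]
Right side: [M]

Both sides have the same dimensions, so the equation is dimensionally consistent.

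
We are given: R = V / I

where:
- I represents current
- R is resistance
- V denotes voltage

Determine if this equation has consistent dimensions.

Yes

I (current) has dimensions [I].
R (resistance) has dimensions [I^-2 L^2 M T^-3].
V (voltage) has dimensions [I^-1 L^2 M T^-3].

Left side: [I^-2 L^2 M T^-3]
Right side: [I^-2 L^2 M T^-3]

Both sides have the same dimensions, so the equation is dimensionally consistent.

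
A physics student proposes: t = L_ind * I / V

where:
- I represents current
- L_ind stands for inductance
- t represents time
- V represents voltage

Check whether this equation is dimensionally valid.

Yes

I (current) has dimensions [I].
L_ind (inductance) has dimensions [I^-2 L^2 M T^-2].
t (time) has dimensions [T].
V (voltage) has dimensions [I^-1 L^2 M T^-3].

Left side: [T]
Right side: [T]

Both sides have the same dimensions, so the equation is dimensionally consistent.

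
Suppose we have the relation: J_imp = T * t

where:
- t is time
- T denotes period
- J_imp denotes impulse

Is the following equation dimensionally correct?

No

t (time) has dimensions [T].
T (period) has dimensions [T].
J_imp (impulse) has dimensions [L M T^-1].

Left side: [L M T^-1]
Right side: [T^2]

The two sides have different dimensions, so the equation is NOT dimensionally consistent.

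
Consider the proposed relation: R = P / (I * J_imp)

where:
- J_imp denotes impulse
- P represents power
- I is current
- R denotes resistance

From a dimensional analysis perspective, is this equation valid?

No

J_imp (impulse) has dimensions [L M T^-1].
P (power) has dimensions [L^2 M T^-3].
I (current) has dimensions [I].
R (resistance) has dimensions [I^-2 L^2 M T^-3].

Left side: [I^-2 L^2 M T^-3]
Right side: [I^-1 L T^-2]

The two sides have different dimensions, so the equation is NOT dimensionally consistent.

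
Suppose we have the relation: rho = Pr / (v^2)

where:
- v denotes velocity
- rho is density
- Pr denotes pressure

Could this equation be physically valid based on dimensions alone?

Yes

v (velocity) has dimensions [L T^-1].
rho (density) has dimensions [L^-3 M].
Pr (pressure) has dimensions [L^-1 M T^-2].

Left side: [L^-3 M]
Right side: [L^-3 M]

Both sides have the same dimensions, so the equation is dimensionally consistent.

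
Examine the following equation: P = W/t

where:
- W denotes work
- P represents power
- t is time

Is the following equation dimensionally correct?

Yes

W (work) has dimensions [L^2 M T^-2].
P (power) has dimensions [L^2 M T^-3].
t (time) has dimensions [T].

Left side: [L^2 M T^-3]
Right side: [L^2 M T^-3]

Both sides have the same dimensions, so the equation is dimensionally consistent.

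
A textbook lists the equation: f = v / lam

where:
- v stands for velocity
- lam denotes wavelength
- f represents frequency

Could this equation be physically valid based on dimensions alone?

Yes

v (velocity) has dimensions [L T^-1].
lam (wavelength) has dimensions [L].
f (frequency) has dimensions [T^-1].

Left side: [T^-1]
Right side: [T^-1]

Both sides have the same dimensions, so the equation is dimensionally consistent.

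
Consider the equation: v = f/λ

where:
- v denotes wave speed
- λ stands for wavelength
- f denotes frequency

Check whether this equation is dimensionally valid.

No

v (wave speed) has dimensions [L T^-1].
λ (wavelength) has dimensions [L].
f (frequency) has dimensions [T^-1].

Left side: [L T^-1]
Right side: [L^-1 T^-1]

The two sides have different dimensions, so the equation is NOT dimensionally consistent.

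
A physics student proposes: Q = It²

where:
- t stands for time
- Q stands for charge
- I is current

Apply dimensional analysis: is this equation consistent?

No

t (time) has dimensions [T].
Q (charge) has dimensions [I T].
I (current) has dimensions [I].

Left side: [I T]
Right side: [I T^2]

The two sides have different dimensions, so the equation is NOT dimensionally consistent.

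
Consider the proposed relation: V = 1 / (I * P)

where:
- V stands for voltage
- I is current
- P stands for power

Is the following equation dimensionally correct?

No

V (voltage) has dimensions [I^-1 L^2 M T^-3].
I (current) has dimensions [I].
P (power) has dimensions [L^2 M T^-3].

Left side: [I^-1 L^2 M T^-3]
Right side: [I^-1 L^-2 M^-1 T^3]

The two sides have different dimensions, so the equation is NOT dimensionally consistent.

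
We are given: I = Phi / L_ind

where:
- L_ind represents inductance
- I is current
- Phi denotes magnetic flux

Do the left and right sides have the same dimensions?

Yes

L_ind (inductance) has dimensions [I^-2 L^2 M T^-2].
I (current) has dimensions [I].
Phi (magnetic flux) has dimensions [I^-1 L^2 M T^-2].

Left side: [I]
Right side: [I]

Both sides have the same dimensions, so the equation is dimensionally consistent.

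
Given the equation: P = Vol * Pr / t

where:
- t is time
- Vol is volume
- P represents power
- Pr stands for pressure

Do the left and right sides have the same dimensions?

Yes

t (time) has dimensions [T].
Vol (volume) has dimensions [L^3].
P (power) has dimensions [L^2 M T^-3].
Pr (pressure) has dimensions [L^-1 M T^-2].

Left side: [L^2 M T^-3]
Right side: [L^2 M T^-3]

Both sides have the same dimensions, so the equation is dimensionally consistent.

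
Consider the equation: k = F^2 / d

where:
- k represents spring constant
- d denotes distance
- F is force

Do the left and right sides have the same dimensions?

No

k (spring constant) has dimensions [M T^-2].
d (distance) has dimensions [L].
F (force) has dimensions [L M T^-2].

Left side: [M T^-2]
Right side: [L M^2 T^-4]

The two sides have different dimensions, so the equation is NOT dimensionally consistent.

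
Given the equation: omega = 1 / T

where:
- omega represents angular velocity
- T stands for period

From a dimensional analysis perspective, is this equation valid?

Yes

omega (angular velocity) has dimensions [T^-1].
T (period) has dimensions [T].

Left side: [T^-1]
Right side: [T^-1]

Both sides have the same dimensions, so the equation is dimensionally consistent.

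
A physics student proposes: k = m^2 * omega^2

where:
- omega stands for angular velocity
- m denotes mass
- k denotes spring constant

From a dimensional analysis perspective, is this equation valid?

No

omega (angular velocity) has dimensions [T^-1].
m (mass) has dimensions [M].
k (spring constant) has dimensions [M T^-2].

Left side: [M T^-2]
Right side: [M^2 T^-2]

The two sides have different dimensions, so the equation is NOT dimensionally consistent.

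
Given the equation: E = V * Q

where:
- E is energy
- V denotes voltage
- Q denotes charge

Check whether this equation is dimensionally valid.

Yes

E (energy) has dimensions [L^2 M T^-2].
V (voltage) has dimensions [I^-1 L^2 M T^-3].
Q (charge) has dimensions [I T].

Left side: [L^2 M T^-2]
Right side: [L^2 M T^-2]

Both sides have the same dimensions, so the equation is dimensionally consistent.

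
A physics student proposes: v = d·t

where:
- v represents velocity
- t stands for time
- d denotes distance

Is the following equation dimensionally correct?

No

v (velocity) has dimensions [L T^-1].
t (time) has dimensions [T].
d (distance) has dimensions [L].

Left side: [L T^-1]
Right side: [L T]

The two sides have different dimensions, so the equation is NOT dimensionally consistent.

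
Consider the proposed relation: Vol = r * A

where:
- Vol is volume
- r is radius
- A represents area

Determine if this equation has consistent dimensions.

Yes

Vol (volume) has dimensions [L^3].
r (radius) has dimensions [L].
A (area) has dimensions [L^2].

Left side: [L^3]
Right side: [L^3]

Both sides have the same dimensions, so the equation is dimensionally consistent.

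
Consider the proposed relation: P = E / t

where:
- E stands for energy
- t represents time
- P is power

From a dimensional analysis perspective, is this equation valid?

Yes

E (energy) has dimensions [L^2 M T^-2].
t (time) has dimensions [T].
P (power) has dimensions [L^2 M T^-3].

Left side: [L^2 M T^-3]
Right side: [L^2 M T^-3]

Both sides have the same dimensions, so the equation is dimensionally consistent.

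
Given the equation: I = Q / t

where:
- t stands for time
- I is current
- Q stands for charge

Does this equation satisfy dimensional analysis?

Yes

t (time) has dimensions [T].
I (current) has dimensions [I].
Q (charge) has dimensions [I T].

Left side: [I]
Right side: [I]

Both sides have the same dimensions, so the equation is dimensionally consistent.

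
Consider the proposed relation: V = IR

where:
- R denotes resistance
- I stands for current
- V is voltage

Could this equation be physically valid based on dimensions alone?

Yes

R (resistance) has dimensions [I^-2 L^2 M T^-3].
I (current) has dimensions [I].
V (voltage) has dimensions [I^-1 L^2 M T^-3].

Left side: [I^-1 L^2 M T^-3]
Right side: [I^-1 L^2 M T^-3]

Both sides have the same dimensions, so the equation is dimensionally consistent.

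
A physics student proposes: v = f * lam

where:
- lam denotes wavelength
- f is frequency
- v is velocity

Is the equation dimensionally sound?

Yes

lam (wavelength) has dimensions [L].
f (frequency) has dimensions [T^-1].
v (velocity) has dimensions [L T^-1].

Left side: [L T^-1]
Right side: [L T^-1]

Both sides have the same dimensions, so the equation is dimensionally consistent.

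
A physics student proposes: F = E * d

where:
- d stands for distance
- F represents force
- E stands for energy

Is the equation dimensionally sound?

No

d (distance) has dimensions [L].
F (force) has dimensions [L M T^-2].
E (energy) has dimensions [L^2 M T^-2].

Left side: [L M T^-2]
Right side: [L^3 M T^-2]

The two sides have different dimensions, so the equation is NOT dimensionally consistent.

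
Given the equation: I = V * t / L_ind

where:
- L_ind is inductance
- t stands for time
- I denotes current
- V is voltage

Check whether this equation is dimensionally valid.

Yes

L_ind (inductance) has dimensions [I^-2 L^2 M T^-2].
t (time) has dimensions [T].
I (current) has dimensions [I].
V (voltage) has dimensions [I^-1 L^2 M T^-3].

Left side: [I]
Right side: [I]

Both sides have the same dimensions, so the equation is dimensionally consistent.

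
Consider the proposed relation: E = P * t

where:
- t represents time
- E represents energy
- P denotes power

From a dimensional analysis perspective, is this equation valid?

Yes

t (time) has dimensions [T].
E (energy) has dimensions [L^2 M T^-2].
P (power) has dimensions [L^2 M T^-3].

Left side: [L^2 M T^-2]
Right side: [L^2 M T^-2]

Both sides have the same dimensions, so the equation is dimensionally consistent.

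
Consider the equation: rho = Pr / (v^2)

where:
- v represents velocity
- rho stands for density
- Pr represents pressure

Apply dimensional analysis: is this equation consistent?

Yes

v (velocity) has dimensions [L T^-1].
rho (density) has dimensions [L^-3 M].
Pr (pressure) has dimensions [L^-1 M T^-2].

Left side: [L^-3 M]
Right side: [L^-3 M]

Both sides have the same dimensions, so the equation is dimensionally consistent.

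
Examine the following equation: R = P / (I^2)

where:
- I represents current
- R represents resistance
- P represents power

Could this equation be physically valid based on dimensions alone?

Yes

I (current) has dimensions [I].
R (resistance) has dimensions [I^-2 L^2 M T^-3].
P (power) has dimensions [L^2 M T^-3].

Left side: [I^-2 L^2 M T^-3]
Right side: [I^-2 L^2 M T^-3]

Both sides have the same dimensions, so the equation is dimensionally consistent.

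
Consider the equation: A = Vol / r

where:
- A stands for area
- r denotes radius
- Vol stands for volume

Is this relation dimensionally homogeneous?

Yes

A (area) has dimensions [L^2].
r (radius) has dimensions [L].
Vol (volume) has dimensions [L^3].

Left side: [L^2]
Right side: [L^2]

Both sides have the same dimensions, so the equation is dimensionally consistent.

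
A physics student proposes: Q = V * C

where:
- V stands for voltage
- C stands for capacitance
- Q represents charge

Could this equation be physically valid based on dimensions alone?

Yes

V (voltage) has dimensions [I^-1 L^2 M T^-3].
C (capacitance) has dimensions [I^2 L^-2 M^-1 T^4].
Q (charge) has dimensions [I T].

Left side: [I T]
Right side: [I T]

Both sides have the same dimensions, so the equation is dimensionally consistent.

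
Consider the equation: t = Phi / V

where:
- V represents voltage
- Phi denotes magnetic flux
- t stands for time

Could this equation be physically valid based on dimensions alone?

Yes

V (voltage) has dimensions [I^-1 L^2 M T^-3].
Phi (magnetic flux) has dimensions [I^-1 L^2 M T^-2].
t (time) has dimensions [T].

Left side: [T]
Right side: [T]

Both sides have the same dimensions, so the equation is dimensionally consistent.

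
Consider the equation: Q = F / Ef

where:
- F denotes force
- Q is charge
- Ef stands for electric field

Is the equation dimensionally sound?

Yes

F (force) has dimensions [L M T^-2].
Q (charge) has dimensions [I T].
Ef (electric field) has dimensions [I^-1 L M T^-3].

Left side: [I T]
Right side: [I T]

Both sides have the same dimensions, so the equation is dimensionally consistent.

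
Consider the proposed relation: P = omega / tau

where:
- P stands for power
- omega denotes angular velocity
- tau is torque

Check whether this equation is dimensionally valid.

No

P (power) has dimensions [L^2 M T^-3].
omega (angular velocity) has dimensions [T^-1].
tau (torque) has dimensions [L^2 M T^-2].

Left side: [L^2 M T^-3]
Right side: [L^-2 M^-1 T]

The two sides have different dimensions, so the equation is NOT dimensionally consistent.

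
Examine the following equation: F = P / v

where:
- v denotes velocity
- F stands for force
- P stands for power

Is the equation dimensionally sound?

Yes

v (velocity) has dimensions [L T^-1].
F (force) has dimensions [L M T^-2].
P (power) has dimensions [L^2 M T^-3].

Left side: [L M T^-2]
Right side: [L M T^-2]

Both sides have the same dimensions, so the equation is dimensionally consistent.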